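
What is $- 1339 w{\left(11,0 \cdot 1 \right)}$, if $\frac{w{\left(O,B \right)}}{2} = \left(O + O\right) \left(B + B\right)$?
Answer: $0$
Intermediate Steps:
$w{\left(O,B \right)} = 8 B O$ ($w{\left(O,B \right)} = 2 \left(O + O\right) \left(B + B\right) = 2 \cdot 2 O 2 B = 2 \cdot 4 B O = 8 B O$)
$- 1339 w{\left(11,0 \cdot 1 \right)} = - 1339 \cdot 8 \cdot 0 \cdot 1 \cdot 11 = - 1339 \cdot 8 \cdot 0 \cdot 11 = \left(-1339\right) 0 = 0$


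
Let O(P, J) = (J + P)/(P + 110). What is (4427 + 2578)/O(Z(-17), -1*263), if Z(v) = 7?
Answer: -819585/256 ≈ -3201.5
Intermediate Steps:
O(P, J) = (J + P)/(110 + P)
(4427 + 2578)/O(Z(-17), -1*263) = (4427 + 2578)/(((-1*263 + 7)/(110 + 7))) = 7005/(((-263 + 7)/117)) = 7005/(((1/117)*(-256))) = 7005/(-256/117) = 7005*(-117/256) = -819585/256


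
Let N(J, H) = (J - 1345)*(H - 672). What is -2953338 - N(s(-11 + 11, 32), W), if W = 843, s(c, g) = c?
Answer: -2723343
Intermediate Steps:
N(J, H) = (-1345 + J)*(-672 + H)
-2953338 - N(s(-11 + 11, 32), W) = -2953338 - (903840 - 1345*843 - 672*(-11 + 11) + 843*(-11 + 11)) = -2953338 - (903840 - 1133835 - 672*0 + 843*0) = -2953338 - (903840 - 1133835 + 0 + 0) = -2953338 - 1*(-229995) = -2953338 + 229995 = -2723343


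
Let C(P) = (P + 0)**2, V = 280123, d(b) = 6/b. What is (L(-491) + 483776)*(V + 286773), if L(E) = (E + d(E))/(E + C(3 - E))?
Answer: 32795059272698605168/119580595 ≈ 2.7425e+11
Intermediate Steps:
C(P) = P**2
L(E) = (E + 6/E)/(E + (3 - E)**2)
(L(-491) + 483776)*(V + 286773) = ((6 + (-491)**2)/((-491)*(-491 + (-3 - 491)**2)) + 483776)*(280123 + 286773) = (-(6 + 241081)/(491*(-491 + (-494)**2)) + 483776)*566896 = (-1/491*241087/(-491 + 244036) + 483776)*566896 = (-1/491*241087/243545 + 483776)*566896 = (-1/491*1/243545*241087 + 483776)*566896 = (-241087/119580595 + 483776)*566896 = (57850221685633/119580595)*566896 = 32795059272698605168/119580595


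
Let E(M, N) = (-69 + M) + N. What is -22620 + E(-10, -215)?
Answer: -22914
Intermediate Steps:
E(M, N) = -69 + M + N
-22620 + E(-10, -215) = -22620 + (-69 - 10 - 215) = -22620 - 294 = -22914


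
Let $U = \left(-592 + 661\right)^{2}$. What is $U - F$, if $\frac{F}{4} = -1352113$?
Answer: $5413213$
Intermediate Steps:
$F = -5408452$ ($F = 4 \left(-1352113\right) = -5408452$)
$U = 4761$ ($U = 69^{2} = 4761$)
$U - F = 4761 - -5408452 = 4761 + 5408452 = 5413213$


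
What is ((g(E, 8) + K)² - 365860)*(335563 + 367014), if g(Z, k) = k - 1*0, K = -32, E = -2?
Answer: -256640136868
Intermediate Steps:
g(Z, k) = k (g(Z, k) = k + 0 = k)
((g(E, 8) + K)² - 365860)*(335563 + 367014) = ((8 - 32)² - 365860)*(335563 + 367014) = ((-24)² - 365860)*702577 = (576 - 365860)*702577 = -365284*702577 = -256640136868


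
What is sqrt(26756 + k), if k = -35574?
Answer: I*sqrt(8818) ≈ 93.904*I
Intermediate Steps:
sqrt(26756 + k) = sqrt(26756 - 35574) = sqrt(-8818) = I*sqrt(8818)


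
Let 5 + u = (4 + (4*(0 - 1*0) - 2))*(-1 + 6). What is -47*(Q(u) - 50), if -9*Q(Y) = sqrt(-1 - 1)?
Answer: 2350 + 47*I*sqrt(2)/9 ≈ 2350.0 + 7.3853*I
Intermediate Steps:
u = 5 (u = -5 + (4 + (4*(0 - 1*0) - 2))*(-1 + 6) = -5 + (4 + (4*(0 + 0) - 2))*5 = -5 + (4 + (4*0 - 2))*5 = -5 + (4 + (0 - 2))*5 = -5 + (4 - 2)*5 = -5 + 2*5 = -5 + 10 = 5)
Q(Y) = -I*sqrt(2)/9 (Q(Y) = -sqrt(-1 - 1)/9 = -I*sqrt(2)/9)
-47*(Q(u) - 50) = -47*(-I*sqrt(2)/9 - 50) = -47*(-50 - I*sqrt(2)/9) = 2350 + 47*I*sqrt(2)/9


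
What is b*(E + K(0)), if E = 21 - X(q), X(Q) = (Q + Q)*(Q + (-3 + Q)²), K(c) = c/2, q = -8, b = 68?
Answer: 124372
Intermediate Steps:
K(c) = c/2 (K(c) = c*(½) = c/2)
X(Q) = 2*Q*(Q + (-3 + Q)²) (X(Q) = (2*Q)*(Q + (-3 + Q)²) = 2*Q*(Q + (-3 + Q)²))
E = 1829 (E = 21 - 2*(-8)*(-8 + (-3 - 8)²) = 21 - 2*(-8)*(-8 + (-11)²) = 21 - 2*(-8)*(-8 + 121) = 21 - 2*(-8)*113 = 21 - 1*(-1808) = 21 + 1808 = 1829)
b*(E + K(0)) = 68*(1829 + (½)*0) = 68*(1829 + 0) = 68*1829 = 124372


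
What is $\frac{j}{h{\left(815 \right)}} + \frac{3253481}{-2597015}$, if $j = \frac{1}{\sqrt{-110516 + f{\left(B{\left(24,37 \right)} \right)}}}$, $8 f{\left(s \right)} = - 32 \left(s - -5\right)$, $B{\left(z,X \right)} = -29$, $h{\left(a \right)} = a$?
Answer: $- \frac{3253481}{2597015} - \frac{i \sqrt{27605}}{44996150} \approx -1.2528 - 3.6925 \cdot 10^{-6} i$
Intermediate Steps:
$f{\left(s \right)} = -20 - 4 s$ ($f{\left(s \right)} = \frac{\left(-32\right) \left(s - -5\right)}{8} = \frac{\left(-32\right) \left(s + 5\right)}{8} = \frac{\left(-32\right) \left(5 + s\right)}{8} = \frac{-160 - 32 s}{8} = -20 - 4 s$)
$j = - \frac{i \sqrt{27605}}{55210}$ ($j = \frac{1}{\sqrt{-110516 - -96}} = \frac{1}{\sqrt{-110516 + \left(-20 + 116\right)}} = \frac{1}{\sqrt{-110516 + 96}} = \frac{1}{\sqrt{-110420}} = \frac{1}{2 i \sqrt{27605}} = - \frac{i \sqrt{27605}}{55210} \approx - 0.0030094 i$)
$\frac{j}{h{\left(815 \right)}} + \frac{3253481}{-2597015} = \frac{\left(- \frac{1}{55210}\right) i \sqrt{27605}}{815} + \frac{3253481}{-2597015} = - \frac{i \sqrt{27605}}{55210} \cdot \frac{1}{815} + 3253481 \left(- \frac{1}{2597015}\right) = - \frac{i \sqrt{27605}}{44996150} - \frac{3253481}{2597015} = - \frac{3253481}{2597015} - \frac{i \sqrt{27605}}{44996150}$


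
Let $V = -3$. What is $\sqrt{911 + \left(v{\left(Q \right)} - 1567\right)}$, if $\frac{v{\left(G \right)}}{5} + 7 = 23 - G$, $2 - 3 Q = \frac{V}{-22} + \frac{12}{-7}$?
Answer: $\frac{i \sqrt{124216554}}{462} \approx 24.124 i$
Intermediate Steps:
$Q = \frac{551}{462}$ ($Q = \frac{2}{3} - \frac{- \frac{3}{-22} + \frac{12}{-7}}{3} = \frac{2}{3} - \frac{\left(-3\right) \left(- \frac{1}{22}\right) + 12 \left(- \frac{1}{7}\right)}{3} = \frac{2}{3} - \frac{\frac{3}{22} - \frac{12}{7}}{3} = \frac{2}{3} - - \frac{81}{154} = \frac{2}{3} + \frac{81}{154} = \frac{551}{462} \approx 1.1926$)
$v{\left(G \right)} = 80 - 5 G$ ($v{\left(G \right)} = -35 + 5 \left(23 - G\right) = -35 - \left(-115 + 5 G\right) = 80 - 5 G$)
$\sqrt{911 + \left(v{\left(Q \right)} - 1567\right)} = \sqrt{911 + \left(\left(80 - \frac{2755}{462}\right) - 1567\right)} = \sqrt{911 + \left(\frac{34205}{462} - 1567\right)} = \sqrt{911 - \frac{689749}{462}} = \sqrt{- \frac{268867}{462}} = \frac{i \sqrt{124216554}}{462}$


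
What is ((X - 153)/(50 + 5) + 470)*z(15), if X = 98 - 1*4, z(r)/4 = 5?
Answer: 103164/11 ≈ 9378.5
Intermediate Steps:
z(r) = 20 (z(r) = 4*5 = 20)
X = 94 (X = 98 - 4 = 94)
((X - 153)/(50 + 5) + 470)*z(15) = ((94 - 153)/(50 + 5) + 470)*20 = (-59/55 + 470)*20 = (25791/55)*20 = 103164/11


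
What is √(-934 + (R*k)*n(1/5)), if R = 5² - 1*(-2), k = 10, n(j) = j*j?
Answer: 2*I*√5770/5 ≈ 30.384*I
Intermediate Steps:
n(j) = j²
R = 27 (R = 25 + 2 = 27)
√(-934 + (R*k)*n(1/5)) = √(-934 + (27*10)*(1/5)²) = √(-934 + 270*(1*(⅕))²) = √(-934 + 270*(⅕)²) = √(-934 + 270*(1/25)) = √(-934 + 54/5) = √(-4616/5) = 2*I*√5770/5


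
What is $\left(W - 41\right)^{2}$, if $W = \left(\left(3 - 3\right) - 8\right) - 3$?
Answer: $2704$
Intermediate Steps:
$W = -11$ ($W = \left(0 - 8\right) - 3 = -8 - 3 = -11$)
$\left(W - 41\right)^{2} = \left(-11 - 41\right)^{2} = \left(-52\right)^{2} = 2704$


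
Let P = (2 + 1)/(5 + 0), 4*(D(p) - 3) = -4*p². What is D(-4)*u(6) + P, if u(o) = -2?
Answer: 133/5 ≈ 26.600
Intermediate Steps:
D(p) = 3 - p² (D(p) = 3 + (-4*p²)/4 = 3 - p²)
P = ⅗ (P = 3/5 = 3*(⅕) = ⅗ ≈ 0.60000)
D(-4)*u(6) + P = (3 - 1*(-4)²)*(-2) + ⅗ = (3 - 1*16)*(-2) + ⅗ = (3 - 16)*(-2) + ⅗ = -13*(-2) + ⅗ = 26 + ⅗ = 133/5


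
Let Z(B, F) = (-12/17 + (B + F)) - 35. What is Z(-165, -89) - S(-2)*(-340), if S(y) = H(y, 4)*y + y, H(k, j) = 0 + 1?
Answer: -28045/17 ≈ -1649.7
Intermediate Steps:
Z(B, F) = -607/17 + B + F (Z(B, F) = (-12*1/17 + (B + F)) - 35 = (-12/17 + (B + F)) - 35 = (-12/17 + B + F) - 35 = -607/17 + B + F)
H(k, j) = 1
S(y) = 2*y (S(y) = 1*y + y = y + y = 2*y)
Z(-165, -89) - S(-2)*(-340) = (-607/17 - 165 - 89) - 2*(-2)*(-340) = -4925/17 - (-4)*(-340) = -4925/17 - 1*1360 = -4925/17 - 1360 = -28045/17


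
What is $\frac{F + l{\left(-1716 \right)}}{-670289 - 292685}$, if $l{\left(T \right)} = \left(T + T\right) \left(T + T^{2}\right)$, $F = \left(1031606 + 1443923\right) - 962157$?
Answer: $\frac{5049328354}{481487} \approx 10487.0$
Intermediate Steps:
$F = 1513372$ ($F = 2475529 - 962157 = 1513372$)
$l{\left(T \right)} = 2 T \left(T + T^{2}\right)$
$\frac{F + l{\left(-1716 \right)}}{-670289 - 292685} = \frac{1513372 + 2 \left(-1716\right)^{2} \left(1 - 1716\right)}{-670289 - 292685} = \frac{1513372 + 2 \cdot 2944656 \left(-1715\right)}{-962974} = \left(1513372 - 10100170080\right) \left(- \frac{1}{962974}\right) = \left(-10098656708\right) \left(- \frac{1}{962974}\right) = \frac{5049328354}{481487}$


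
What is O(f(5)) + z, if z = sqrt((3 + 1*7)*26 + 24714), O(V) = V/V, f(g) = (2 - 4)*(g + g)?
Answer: 1 + sqrt(24974) ≈ 159.03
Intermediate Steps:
f(g) = -4*g
O(V) = 1
z = sqrt(24974) (z = sqrt((3 + 7)*26 + 24714) = sqrt(10*26 + 24714) = sqrt(260 + 24714) = sqrt(24974) ≈ 158.03)
O(f(5)) + z = 1 + sqrt(24974)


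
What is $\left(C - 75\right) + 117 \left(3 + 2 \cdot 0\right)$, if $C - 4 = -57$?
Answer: $223$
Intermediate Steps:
$C = -53$ ($C = 4 - 57 = -53$)
$\left(C - 75\right) + 117 \left(3 + 2 \cdot 0\right) = \left(-53 - 75\right) + 117 \left(3 + 2 \cdot 0\right) = -128 + 117 \left(3 + 0\right) = -128 + 117 \cdot 3 = -128 + 351 = 223$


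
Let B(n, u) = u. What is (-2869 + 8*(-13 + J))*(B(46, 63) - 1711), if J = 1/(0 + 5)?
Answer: 24484336/5 ≈ 4.8969e+6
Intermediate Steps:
J = ⅕ (J = 1/5 = ⅕ ≈ 0.20000)
(-2869 + 8*(-13 + J))*(B(46, 63) - 1711) = (-2869 + 8*(-13 + ⅕))*(63 - 1711) = (-2869 + 8*(-64/5))*(-1648) = (-2869 - 512/5)*(-1648) = -14857/5*(-1648) = 24484336/5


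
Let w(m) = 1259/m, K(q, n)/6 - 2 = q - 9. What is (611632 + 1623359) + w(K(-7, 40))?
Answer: 187737985/84 ≈ 2.2350e+6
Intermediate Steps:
K(q, n) = -42 + 6*q (K(q, n) = 12 + 6*(q - 9) = 12 + 6*(-9 + q) = 12 + (-54 + 6*q) = -42 + 6*q)
(611632 + 1623359) + w(K(-7, 40)) = (611632 + 1623359) + 1259/(-42 + 6*(-7)) = 2234991 + 1259/(-42 - 42) = 2234991 + 1259/(-84) = 2234991 + 1259*(-1/84) = 2234991 - 1259/84 = 187737985/84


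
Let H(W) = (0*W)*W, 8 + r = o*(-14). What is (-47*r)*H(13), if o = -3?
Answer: 0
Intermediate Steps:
r = 34 (r = -8 - 3*(-14) = -8 + 42 = 34)
H(W) = 0 (H(W) = 0*W = 0)
(-47*r)*H(13) = -47*34*0 = -1598*0 = 0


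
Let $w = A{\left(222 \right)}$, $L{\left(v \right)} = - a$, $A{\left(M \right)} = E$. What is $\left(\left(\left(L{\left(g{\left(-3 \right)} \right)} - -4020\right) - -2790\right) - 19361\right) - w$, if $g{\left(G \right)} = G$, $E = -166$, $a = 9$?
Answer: $-12394$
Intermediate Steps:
$A{\left(M \right)} = -166$
$L{\left(v \right)} = -9$ ($L{\left(v \right)} = \left(-1\right) 9 = -9$)
$w = -166$
$\left(\left(\left(L{\left(g{\left(-3 \right)} \right)} - -4020\right) - -2790\right) - 19361\right) - w = \left(\left(\left(-9 - -4020\right) - -2790\right) - 19361\right) - -166 = \left(\left(\left(-9 + 4020\right) + 2790\right) - 19361\right) + 166 = \left(\left(4011 + 2790\right) - 19361\right) + 166 = \left(6801 - 19361\right) + 166 = -12560 + 166 = -12394$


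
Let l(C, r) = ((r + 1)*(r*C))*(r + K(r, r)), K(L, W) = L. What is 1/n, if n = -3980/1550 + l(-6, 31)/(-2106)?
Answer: 54405/9393422 ≈ 0.0057918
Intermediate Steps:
l(C, r) = 2*C*r²*(1 + r) (l(C, r) = ((r + 1)*(r*C))*(r + r) = ((1 + r)*(C*r))*(2*r) = (C*r*(1 + r))*(2*r) = 2*C*r²*(1 + r))
n = 9393422/54405 (n = -3980/1550 + (2*(-6)*31²*(1 + 31))/(-2106) = -3980*1/1550 + (2*(-6)*961*32)*(-1/2106) = -398/155 - 369024*(-1/2106) = -398/155 + 61504/351 = 9393422/54405 ≈ 172.66)
1/n = 1/(9393422/54405) = 54405/9393422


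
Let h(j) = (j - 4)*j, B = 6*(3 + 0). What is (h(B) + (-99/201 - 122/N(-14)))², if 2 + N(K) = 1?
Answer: 626250625/4489 ≈ 1.3951e+5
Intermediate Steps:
B = 18 (B = 6*3 = 18)
N(K) = -1 (N(K) = -2 + 1 = -1)
h(j) = j*(-4 + j) (h(j) = (-4 + j)*j = j*(-4 + j))
(h(B) + (-99/201 - 122/N(-14)))² = (18*(-4 + 18) + (-99/201 - 122/(-1)))² = (18*14 + (-99*1/201 - 122*(-1)))² = (252 + (-33/67 + 122))² = (252 + 8141/67)² = (25025/67)² = 626250625/4489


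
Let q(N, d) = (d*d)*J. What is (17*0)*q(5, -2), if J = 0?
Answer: 0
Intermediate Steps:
q(N, d) = 0 (q(N, d) = (d*d)*0 = d²*0 = 0)
(17*0)*q(5, -2) = (17*0)*0 = 0*0 = 0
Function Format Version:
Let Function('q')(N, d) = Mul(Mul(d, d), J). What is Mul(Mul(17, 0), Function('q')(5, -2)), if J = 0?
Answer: 0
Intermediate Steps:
Function('q')(N, d) = 0 (Function('q')(N, d) = Mul(Mul(d, d), 0) = Mul(Pow(d, 2), 0) = 0)
Mul(Mul(17, 0), Function('q')(5, -2)) = Mul(Mul(17, 0), 0) = Mul(0, 0) = 0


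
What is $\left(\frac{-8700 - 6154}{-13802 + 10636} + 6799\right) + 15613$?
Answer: $\frac{35485623}{1583} \approx 22417.0$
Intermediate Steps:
$\left(\frac{-8700 - 6154}{-13802 + 10636} + 6799\right) + 15613 = \left(- \frac{14854}{-3166} + 6799\right) + 15613 = \left(\left(-14854\right) \left(- \frac{1}{3166}\right) + 6799\right) + 15613 = \left(\frac{7427}{1583} + 6799\right) + 15613 = \frac{10770244}{1583} + 15613 = \frac{35485623}{1583}$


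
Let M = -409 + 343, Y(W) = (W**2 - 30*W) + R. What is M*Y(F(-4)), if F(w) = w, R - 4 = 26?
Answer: -10956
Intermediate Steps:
R = 30 (R = 4 + 26 = 30)
Y(W) = 30 + W**2 - 30*W (Y(W) = (W**2 - 30*W) + 30 = 30 + W**2 - 30*W)
M = -66
M*Y(F(-4)) = -66*(30 + (-4)**2 - 30*(-4)) = -66*(30 + 16 + 120) = -66*166 = -10956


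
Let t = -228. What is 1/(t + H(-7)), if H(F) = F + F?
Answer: -1/242 ≈ -0.0041322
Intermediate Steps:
H(F) = 2*F
1/(t + H(-7)) = 1/(-228 + 2*(-7)) = 1/(-228 - 14) = 1/(-242) = -1/242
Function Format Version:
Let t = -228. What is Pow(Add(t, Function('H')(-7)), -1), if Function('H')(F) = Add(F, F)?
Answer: Rational(-1, 242) ≈ -0.0041322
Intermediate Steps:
Function('H')(F) = Mul(2, F)
Pow(Add(t, Function('H')(-7)), -1) = Pow(Add(-228, Mul(2, -7)), -1) = Pow(Add(-228, -14), -1) = Pow(-242, -1) = Rational(-1, 242)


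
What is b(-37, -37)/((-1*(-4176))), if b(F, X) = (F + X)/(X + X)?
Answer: 1/4176 ≈ 0.00023946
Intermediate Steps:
b(F, X) = (F + X)/(2*X) (b(F, X) = (F + X)/((2*X)) = (F + X)*(1/(2*X)) = (F + X)/(2*X))
b(-37, -37)/((-1*(-4176))) = ((½)*(-37 - 37)/(-37))/((-1*(-4176))) = ((½)*(-1/37)*(-74))/4176 = 1*(1/4176) = 1/4176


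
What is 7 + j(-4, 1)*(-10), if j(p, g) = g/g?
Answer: -3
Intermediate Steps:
j(p, g) = 1
7 + j(-4, 1)*(-10) = 7 + 1*(-10) = 7 - 10 = -3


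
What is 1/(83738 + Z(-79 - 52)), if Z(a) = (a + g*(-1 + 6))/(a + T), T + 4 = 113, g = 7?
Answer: 11/921166 ≈ 1.1941e-5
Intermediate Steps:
T = 109 (T = -4 + 113 = 109)
Z(a) = (35 + a)/(109 + a) (Z(a) = (a + 7*(-1 + 6))/(a + 109) = (a + 7*5)/(109 + a) = (a + 35)/(109 + a) = (35 + a)/(109 + a))
1/(83738 + Z(-79 - 52)) = 1/(83738 + (35 + (-79 - 52))/(109 + (-79 - 52))) = 1/(83738 + (35 - 131)/(109 - 131)) = 1/(83738 - 96/(-22)) = 1/(83738 - 1/22*(-96)) = 1/(83738 + 48/11) = 1/(921166/11) = 11/921166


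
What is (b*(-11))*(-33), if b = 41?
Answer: 14883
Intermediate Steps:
(b*(-11))*(-33) = (41*(-11))*(-33) = -451*(-33) = 14883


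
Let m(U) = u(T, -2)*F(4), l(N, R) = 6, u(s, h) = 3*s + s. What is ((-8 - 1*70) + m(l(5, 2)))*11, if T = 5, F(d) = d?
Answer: 22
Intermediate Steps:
u(s, h) = 4*s
m(U) = 80 (m(U) = (4*5)*4 = 20*4 = 80)
((-8 - 1*70) + m(l(5, 2)))*11 = ((-8 - 1*70) + 80)*11 = ((-8 - 70) + 80)*11 = (-78 + 80)*11 = 2*11 = 22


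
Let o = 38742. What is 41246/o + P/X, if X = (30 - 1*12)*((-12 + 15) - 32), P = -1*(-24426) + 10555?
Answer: -222283915/3370554 ≈ -65.949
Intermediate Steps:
P = 34981 (P = 24426 + 10555 = 34981)
X = -522 (X = (30 - 12)*(3 - 32) = 18*(-29) = -522)
41246/o + P/X = 41246/38742 + 34981/(-522) = 41246*(1/38742) + 34981*(-1/522) = 20623/19371 - 34981/522 = -222283915/3370554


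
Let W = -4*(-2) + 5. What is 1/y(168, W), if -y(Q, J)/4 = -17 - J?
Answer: 1/120 ≈ 0.0083333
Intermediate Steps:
W = 13 (W = 8 + 5 = 13)
y(Q, J) = 68 + 4*J (y(Q, J) = -4*(-17 - J) = 68 + 4*J)
1/y(168, W) = 1/(68 + 4*13) = 1/(68 + 52) = 1/120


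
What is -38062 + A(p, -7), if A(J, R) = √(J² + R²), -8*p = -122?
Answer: -38062 + √4505/4 ≈ -38045.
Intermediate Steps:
p = 61/4 (p = -⅛*(-122) = 61/4 ≈ 15.250)
-38062 + A(p, -7) = -38062 + √((61/4)² + (-7)²) = -38062 + √(3721/16 + 49) = -38062 + √(4505/16) = -38062 + √4505/4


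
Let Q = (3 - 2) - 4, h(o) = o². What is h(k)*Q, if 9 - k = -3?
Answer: -432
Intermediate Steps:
k = 12 (k = 9 - 1*(-3) = 9 + 3 = 12)
Q = -3 (Q = 1 - 4 = -3)
h(k)*Q = 12²*(-3) = 144*(-3) = -432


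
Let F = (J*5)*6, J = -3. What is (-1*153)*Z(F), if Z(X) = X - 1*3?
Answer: 14229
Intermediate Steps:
F = -90 (F = -3*5*6 = -15*6 = -90)
Z(X) = -3 + X (Z(X) = X - 3 = -3 + X)
(-1*153)*Z(F) = (-1*153)*(-3 - 90) = -153*(-93) = 14229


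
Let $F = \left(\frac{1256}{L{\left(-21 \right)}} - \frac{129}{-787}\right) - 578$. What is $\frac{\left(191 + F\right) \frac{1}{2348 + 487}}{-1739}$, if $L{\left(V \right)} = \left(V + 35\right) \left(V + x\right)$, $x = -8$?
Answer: $\frac{62295556}{787632114465} \approx 7.9092 \cdot 10^{-5}$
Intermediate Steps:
$L{\left(V \right)} = \left(-8 + V\right) \left(35 + V\right)$ ($L{\left(V \right)} = \left(V + 35\right) \left(V - 8\right) = \left(35 + V\right) \left(-8 + V\right) = \left(-8 + V\right) \left(35 + V\right)$)
$F = - \frac{92809907}{159761}$ ($F = \left(\frac{1256}{-280 + \left(-21\right)^{2} + 27 \left(-21\right)} - \frac{129}{-787}\right) - 578 = \left(\frac{1256}{-280 + 441 - 567} - - \frac{129}{787}\right) - 578 = \left(\frac{1256}{-406} + \frac{129}{787}\right) - 578 = \left(1256 \left(- \frac{1}{406}\right) + \frac{129}{787}\right) - 578 = \left(- \frac{628}{203} + \frac{129}{787}\right) - 578 = - \frac{468049}{159761} - 578 = - \frac{92809907}{159761} \approx -580.93$)
$\frac{\left(191 + F\right) \frac{1}{2348 + 487}}{-1739} = \frac{\left(191 - \frac{92809907}{159761}\right) \frac{1}{2348 + 487}}{-1739} = - \frac{62295556}{159761 \cdot 2835} \left(- \frac{1}{1739}\right) = \left(- \frac{62295556}{159761}\right) \frac{1}{2835} \left(- \frac{1}{1739}\right) = \left(- \frac{62295556}{452922435}\right) \left(- \frac{1}{1739}\right) = \frac{62295556}{787632114465}$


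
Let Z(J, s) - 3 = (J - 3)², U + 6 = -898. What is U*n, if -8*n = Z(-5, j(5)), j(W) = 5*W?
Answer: 7571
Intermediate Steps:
U = -904 (U = -6 - 898 = -904)
Z(J, s) = 3 + (-3 + J)² (Z(J, s) = 3 + (J - 3)² = 3 + (-3 + J)²)
n = -67/8 (n = -(3 + (-3 - 5)²)/8 = -(3 + (-8)²)/8 = -(3 + 64)/8 = -⅛*67 = -67/8 ≈ -8.3750)
U*n = -904*(-67/8) = 7571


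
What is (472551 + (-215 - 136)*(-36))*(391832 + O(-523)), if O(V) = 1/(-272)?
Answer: 51710407097661/272 ≈ 1.9011e+11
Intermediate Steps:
O(V) = -1/272
(472551 + (-215 - 136)*(-36))*(391832 + O(-523)) = (472551 + (-215 - 136)*(-36))*(391832 - 1/272) = (472551 - 351*(-36))*(106578303/272) = (472551 + 12636)*(106578303/272) = 485187*(106578303/272) = 51710407097661/272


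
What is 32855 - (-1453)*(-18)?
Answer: 6701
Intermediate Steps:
32855 - (-1453)*(-18) = 32855 - 1*26154 = 32855 - 26154 = 6701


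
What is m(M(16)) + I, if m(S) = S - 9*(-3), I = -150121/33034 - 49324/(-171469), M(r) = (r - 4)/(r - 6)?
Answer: 678108635721/28321534730 ≈ 23.943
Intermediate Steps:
M(r) = (-4 + r)/(-6 + r)
I = -24111728733/5664306946 (I = -150121*1/33034 - 49324*(-1/171469) = -150121/33034 + 49324/171469 = -24111728733/5664306946 ≈ -4.2568)
m(S) = 27 + S (m(S) = S + 27 = 27 + S)
m(M(16)) + I = (27 + (-4 + 16)/(-6 + 16)) - 24111728733/5664306946 = (27 + 12/10) - 24111728733/5664306946 = (27 + (⅒)*12) - 24111728733/5664306946 = (27 + 6/5) - 24111728733/5664306946 = 141/5 - 24111728733/5664306946 = 678108635721/28321534730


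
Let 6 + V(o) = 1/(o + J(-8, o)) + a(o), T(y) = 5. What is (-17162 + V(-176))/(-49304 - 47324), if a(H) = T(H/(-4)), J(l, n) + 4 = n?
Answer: 6110029/34399568 ≈ 0.17762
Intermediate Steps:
J(l, n) = -4 + n
a(H) = 5
V(o) = -1 + 1/(-4 + 2*o) (V(o) = -6 + (1/(o + (-4 + o)) + 5) = -6 + (1/(-4 + 2*o) + 5) = -6 + (5 + 1/(-4 + 2*o)) = -1 + 1/(-4 + 2*o))
(-17162 + V(-176))/(-49304 - 47324) = (-17162 + (5/2 - 1*(-176))/(-2 - 176))/(-49304 - 47324) = (-17162 + (5/2 + 176)/(-178))/(-96628) = (-17162 - 1/178*357/2)*(-1/96628) = (-17162 - 357/356)*(-1/96628) = -6110029/356*(-1/96628) = 6110029/34399568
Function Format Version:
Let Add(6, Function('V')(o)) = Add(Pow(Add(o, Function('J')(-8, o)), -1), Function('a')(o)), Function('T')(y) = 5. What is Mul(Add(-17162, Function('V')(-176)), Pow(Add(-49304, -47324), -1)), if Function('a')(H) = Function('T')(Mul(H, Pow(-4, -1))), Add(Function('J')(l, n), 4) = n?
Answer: Rational(6110029, 34399568) ≈ 0.17762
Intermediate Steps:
Function('J')(l, n) = Add(-4, n)
Function('a')(H) = 5
Function('V')(o) = Add(-1, Pow(Add(-4, Mul(2, o)), -1)) (Function('V')(o) = Add(-6, Add(Pow(Add(o, Add(-4, o)), -1), 5)) = Add(-6, Add(Pow(Add(-4, Mul(2, o)), -1), 5)) = Add(-6, Add(5, Pow(Add(-4, Mul(2, o)), -1))) = Add(-1, Pow(Add(-4, Mul(2, o)), -1)))
Mul(Add(-17162, Function('V')(-176)), Pow(Add(-49304, -47324), -1)) = Mul(Add(-17162, Mul(Pow(Add(-2, -176), -1), Add(Rational(5, 2), Mul(-1, -176)))), Pow(Add(-49304, -47324), -1)) = Mul(Add(-17162, Mul(Pow(-178, -1), Add(Rational(5, 2), 176))), Pow(-96628, -1)) = Mul(Add(-17162, Mul(Rational(-1, 178), Rational(357, 2))), Rational(-1, 96628)) = Mul(Add(-17162, Rational(-357, 356)), Rational(-1, 96628)) = Mul(Rational(-6110029, 356), Rational(-1, 96628)) = Rational(6110029, 34399568)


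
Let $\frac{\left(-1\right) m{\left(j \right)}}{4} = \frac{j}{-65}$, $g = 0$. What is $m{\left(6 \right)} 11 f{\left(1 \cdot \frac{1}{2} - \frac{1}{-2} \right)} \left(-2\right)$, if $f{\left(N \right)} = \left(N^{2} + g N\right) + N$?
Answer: $- \frac{1056}{65} \approx -16.246$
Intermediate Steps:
$f{\left(N \right)} = N + N^{2}$ ($f{\left(N \right)} = \left(N^{2} + 0 N\right) + N = \left(N^{2} + 0\right) + N = N^{2} + N = N + N^{2}$)
$m{\left(j \right)} = \frac{4 j}{65}$ ($m{\left(j \right)} = - 4 \frac{j}{-65} = - 4 j \left(- \frac{1}{65}\right) = - 4 \left(- \frac{j}{65}\right) = \frac{4 j}{65}$)
$m{\left(6 \right)} 11 f{\left(1 \cdot \frac{1}{2} - \frac{1}{-2} \right)} \left(-2\right) = \frac{4}{65} \cdot 6 \cdot 11 \left(1 \cdot \frac{1}{2} - \frac{1}{-2}\right) \left(1 + \left(1 \cdot \frac{1}{2} - \frac{1}{-2}\right)\right) \left(-2\right) = \frac{24 \cdot 11 \left(1 \cdot \frac{1}{2} - - \frac{1}{2}\right) \left(1 + \left(1 \cdot \frac{1}{2} - - \frac{1}{2}\right)\right) \left(-2\right)}{65} = \frac{24 \cdot 11 \left(\frac{1}{2} + \frac{1}{2}\right) \left(1 + \left(\frac{1}{2} + \frac{1}{2}\right)\right) \left(-2\right)}{65} = \frac{24 \cdot 11 \cdot 1 \left(1 + 1\right) \left(-2\right)}{65} = \frac{24 \cdot 11 \cdot 1 \cdot 2 \left(-2\right)}{65} = \frac{24 \cdot 11 \cdot 2 \left(-2\right)}{65} = \frac{24 \cdot 22 \left(-2\right)}{65} = \frac{24}{65} \left(-44\right) = - \frac{1056}{65}$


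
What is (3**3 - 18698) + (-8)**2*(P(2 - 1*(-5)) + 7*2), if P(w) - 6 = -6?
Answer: -17775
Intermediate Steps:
P(w) = 0 (P(w) = 6 - 6 = 0)
(3**3 - 18698) + (-8)**2*(P(2 - 1*(-5)) + 7*2) = (3**3 - 18698) + (-8)**2*(0 + 7*2) = (27 - 18698) + 64*(0 + 14) = -18671 + 64*14 = -18671 + 896 = -17775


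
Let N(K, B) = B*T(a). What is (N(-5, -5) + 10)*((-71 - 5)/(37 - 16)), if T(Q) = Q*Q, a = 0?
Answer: -760/21 ≈ -36.190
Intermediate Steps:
T(Q) = Q²
N(K, B) = 0 (N(K, B) = B*0² = B*0 = 0)
(N(-5, -5) + 10)*((-71 - 5)/(37 - 16)) = (0 + 10)*((-71 - 5)/(37 - 16)) = 10*(-76/21) = -760/21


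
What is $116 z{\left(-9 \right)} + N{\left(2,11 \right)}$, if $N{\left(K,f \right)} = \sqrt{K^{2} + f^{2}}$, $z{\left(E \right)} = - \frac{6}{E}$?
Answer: $\frac{232}{3} + 5 \sqrt{5} \approx 88.514$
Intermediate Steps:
$116 z{\left(-9 \right)} + N{\left(2,11 \right)} = 116 \left(- \frac{6}{-9}\right) + \sqrt{2^{2} + 11^{2}} = 116 \left(\left(-6\right) \left(- \frac{1}{9}\right)\right) + \sqrt{4 + 121} = 116 \cdot \frac{2}{3} + \sqrt{125} = \frac{232}{3} + 5 \sqrt{5}$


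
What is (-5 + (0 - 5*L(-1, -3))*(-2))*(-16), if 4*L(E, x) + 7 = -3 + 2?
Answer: 400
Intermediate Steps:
L(E, x) = -2 (L(E, x) = -7/4 + (-3 + 2)/4 = -7/4 + (¼)*(-1) = -7/4 - ¼ = -2)
(-5 + (0 - 5*L(-1, -3))*(-2))*(-16) = (-5 + (0 - 5*(-2))*(-2))*(-16) = (-5 + (0 + 10)*(-2))*(-16) = (-5 + 10*(-2))*(-16) = (-5 - 20)*(-16) = -25*(-16) = 400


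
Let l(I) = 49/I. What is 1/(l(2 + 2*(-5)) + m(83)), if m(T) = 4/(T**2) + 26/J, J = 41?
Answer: -2259592/12405777 ≈ -0.18214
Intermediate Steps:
m(T) = 26/41 + 4/T**2 (m(T) = 4/(T**2) + 26/41 = 4/T**2 + 26*(1/41) = 4/T**2 + 26/41 = 26/41 + 4/T**2)
1/(l(2 + 2*(-5)) + m(83)) = 1/(49/(2 + 2*(-5)) + (26/41 + 4/83**2)) = 1/(49/(2 - 10) + (26/41 + 4*(1/6889))) = 1/(49/(-8) + (26/41 + 4/6889)) = 1/(49*(-1/8) + 179278/282449) = 1/(-49/8 + 179278/282449) = 1/(-12405777/2259592) = -2259592/12405777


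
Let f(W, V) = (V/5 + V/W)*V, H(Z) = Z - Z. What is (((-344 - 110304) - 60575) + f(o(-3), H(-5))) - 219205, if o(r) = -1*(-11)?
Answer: -390428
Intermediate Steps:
o(r) = 11
H(Z) = 0
f(W, V) = V*(V/5 + V/W) (f(W, V) = (V*(1/5) + V/W)*V = (V/5 + V/W)*V = V*(V/5 + V/W))
(((-344 - 110304) - 60575) + f(o(-3), H(-5))) - 219205 = (((-344 - 110304) - 60575) + (1/5)*0**2*(5 + 11)/11) - 219205 = ((-110648 - 60575) + (1/5)*0*(1/11)*16) - 219205 = (-171223 + 0) - 219205 = -171223 - 219205 = -390428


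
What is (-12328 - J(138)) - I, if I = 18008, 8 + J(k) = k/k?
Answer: -30329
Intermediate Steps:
J(k) = -7 (J(k) = -8 + k/k = -8 + 1 = -7)
(-12328 - J(138)) - I = (-12328 - 1*(-7)) - 1*18008 = (-12328 + 7) - 18008 = -12321 - 18008 = -30329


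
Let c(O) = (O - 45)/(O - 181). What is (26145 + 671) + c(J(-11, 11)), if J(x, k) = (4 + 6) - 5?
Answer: 589957/22 ≈ 26816.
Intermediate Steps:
J(x, k) = 5 (J(x, k) = 10 - 5 = 5)
c(O) = (-45 + O)/(-181 + O)
(26145 + 671) + c(J(-11, 11)) = (26145 + 671) + (-45 + 5)/(-181 + 5) = 26816 - 40/(-176) = 26816 - 1/176*(-40) = 26816 + 5/22 = 589957/22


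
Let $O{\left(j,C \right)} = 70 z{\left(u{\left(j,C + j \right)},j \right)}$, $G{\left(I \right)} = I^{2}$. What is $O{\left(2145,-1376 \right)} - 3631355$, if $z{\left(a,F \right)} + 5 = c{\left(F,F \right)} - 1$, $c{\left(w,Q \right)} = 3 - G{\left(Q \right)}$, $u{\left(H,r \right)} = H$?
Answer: $-325703315$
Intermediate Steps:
$c{\left(w,Q \right)} = 3 - Q^{2}$
$z{\left(a,F \right)} = -3 - F^{2}$ ($z{\left(a,F \right)} = -5 - \left(-2 + F^{2}\right) = -3 - F^{2}$)
$O{\left(j,C \right)} = -210 - 70 j^{2}$ ($O{\left(j,C \right)} = 70 \left(-3 - j^{2}\right) = -210 - 70 j^{2}$)
$O{\left(2145,-1376 \right)} - 3631355 = \left(-210 - 70 \cdot 2145^{2}\right) - 3631355 = \left(-210 - 322071750\right) - 3631355 = -322071960 - 3631355 = -325703315$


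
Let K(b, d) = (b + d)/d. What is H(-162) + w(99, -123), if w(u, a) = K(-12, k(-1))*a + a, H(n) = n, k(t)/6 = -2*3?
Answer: -449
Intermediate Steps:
k(t) = -36 (k(t) = 6*(-2*3) = 6*(-6) = -36)
K(b, d) = (b + d)/d
w(u, a) = 7*a/3 (w(u, a) = ((-12 - 36)/(-36))*a + a = (-1/36*(-48))*a + a = 4*a/3 + a = 7*a/3)
H(-162) + w(99, -123) = -162 + (7/3)*(-123) = -162 - 287 = -449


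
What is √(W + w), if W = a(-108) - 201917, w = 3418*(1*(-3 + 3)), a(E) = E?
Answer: 5*I*√8081 ≈ 449.47*I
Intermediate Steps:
w = 0 (w = 3418*(1*0) = 3418*0 = 0)
W = -202025 (W = -108 - 201917 = -202025)
√(W + w) = √(-202025 + 0) = √(-202025) = 5*I*√8081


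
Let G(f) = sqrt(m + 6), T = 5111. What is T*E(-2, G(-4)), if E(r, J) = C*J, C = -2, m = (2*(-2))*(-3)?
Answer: -30666*sqrt(2) ≈ -43368.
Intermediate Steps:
m = 12 (m = -4*(-3) = 12)
G(f) = 3*sqrt(2) (G(f) = sqrt(12 + 6) = sqrt(18) = 3*sqrt(2))
E(r, J) = -2*J
T*E(-2, G(-4)) = 5111*(-6*sqrt(2)) = -30666*sqrt(2)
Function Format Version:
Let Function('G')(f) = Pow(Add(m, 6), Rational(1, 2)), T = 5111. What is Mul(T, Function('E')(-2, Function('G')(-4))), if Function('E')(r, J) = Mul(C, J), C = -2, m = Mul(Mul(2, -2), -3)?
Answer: Mul(-30666, Pow(2, Rational(1, 2))) ≈ -43368.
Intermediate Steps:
m = 12 (m = Mul(-4, -3) = 12)
Function('G')(f) = Mul(3, Pow(2, Rational(1, 2))) (Function('G')(f) = Pow(Add(12, 6), Rational(1, 2)) = Pow(18, Rational(1, 2)) = Mul(3, Pow(2, Rational(1, 2))))
Function('E')(r, J) = Mul(-2, J)
Mul(T, Function('E')(-2, Function('G')(-4))) = Mul(5111, Mul(-2, Mul(3, Pow(2, Rational(1, 2))))) = Mul(5111, Mul(-6, Pow(2, Rational(1, 2)))) = Mul(-30666, Pow(2, Rational(1, 2)))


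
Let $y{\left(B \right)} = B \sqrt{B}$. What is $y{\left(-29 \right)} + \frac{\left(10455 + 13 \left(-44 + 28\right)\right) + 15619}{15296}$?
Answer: $\frac{12933}{7648} - 29 i \sqrt{29} \approx 1.691 - 156.17 i$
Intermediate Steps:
$y{\left(B \right)} = B^{\frac{3}{2}}$
$y{\left(-29 \right)} + \frac{\left(10455 + 13 \left(-44 + 28\right)\right) + 15619}{15296} = \left(-29\right)^{\frac{3}{2}} + \frac{\left(10455 + 13 \left(-44 + 28\right)\right) + 15619}{15296} = - 29 i \sqrt{29} + \left(\left(10455 + 13 \left(-16\right)\right) + 15619\right) \frac{1}{15296} = - 29 i \sqrt{29} + \left(\left(10455 - 208\right) + 15619\right) \frac{1}{15296} = - 29 i \sqrt{29} + \left(10247 + 15619\right) \frac{1}{15296} = - 29 i \sqrt{29} + 25866 \cdot \frac{1}{15296} = - 29 i \sqrt{29} + \frac{12933}{7648} = \frac{12933}{7648} - 29 i \sqrt{29}$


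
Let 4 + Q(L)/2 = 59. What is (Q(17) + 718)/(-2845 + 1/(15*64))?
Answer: -794880/2731199 ≈ -0.29104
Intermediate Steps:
Q(L) = 110 (Q(L) = -8 + 2*59 = -8 + 118 = 110)
(Q(17) + 718)/(-2845 + 1/(15*64)) = (110 + 718)/(-2845 + 1/(15*64)) = 828/(-2845 + 1/960) = 828/(-2731199/960) = 828*(-960/2731199) = -794880/2731199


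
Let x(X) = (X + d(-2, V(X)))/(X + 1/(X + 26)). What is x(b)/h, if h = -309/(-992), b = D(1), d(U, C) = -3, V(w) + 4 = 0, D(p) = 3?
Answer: 0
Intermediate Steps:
V(w) = -4 (V(w) = -4 + 0 = -4)
b = 3
x(X) = (-3 + X)/(X + 1/(26 + X)) (x(X) = (X - 3)/(X + 1/(X + 26)) = (-3 + X)/(X + 1/(26 + X)))
h = 309/992 (h = -309*(-1/992) = 309/992 ≈ 0.31149)
x(b)/h = ((-78 + 3² + 23*3)/(1 + 3² + 26*3))/(309/992) = ((-78 + 9 + 69)/(1 + 9 + 78))*(992/309) = (0/88)*(992/309) = ((1/88)*0)*(992/309) = 0*(992/309) = 0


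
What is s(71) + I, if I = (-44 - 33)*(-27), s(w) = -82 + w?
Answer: 2068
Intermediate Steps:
I = 2079 (I = -77*(-27) = 2079)
s(71) + I = (-82 + 71) + 2079 = -11 + 2079 = 2068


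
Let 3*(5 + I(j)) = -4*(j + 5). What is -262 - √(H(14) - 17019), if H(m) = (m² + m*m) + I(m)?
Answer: -262 - 62*I*√39/3 ≈ -262.0 - 129.06*I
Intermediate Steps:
I(j) = -35/3 - 4*j/3 (I(j) = -5 + (-4*(j + 5))/3 = -5 + (-4*(5 + j))/3 = -5 + (-20 - 4*j)/3 = -5 + (-20/3 - 4*j/3) = -35/3 - 4*j/3)
H(m) = -35/3 + 2*m² - 4*m/3 (H(m) = (m² + m*m) + (-35/3 - 4*m/3) = (m² + m²) + (-35/3 - 4*m/3) = 2*m² + (-35/3 - 4*m/3) = -35/3 + 2*m² - 4*m/3)
-262 - √(H(14) - 17019) = -262 - √((-35/3 + 2*14² - 4/3*14) - 17019) = -262 - √((-35/3 + 2*196 - 56/3) - 17019) = -262 - √((-35/3 + 392 - 56/3) - 17019) = -262 - √(1085/3 - 17019) = -262 - √(-49972/3) = -262 - 62*I*√39/3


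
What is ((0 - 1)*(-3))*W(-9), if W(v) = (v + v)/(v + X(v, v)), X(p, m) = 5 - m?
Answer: -54/5 ≈ -10.800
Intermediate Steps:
W(v) = 2*v/5 (W(v) = (v + v)/(v + (5 - v)) = (2*v)/5 = (2*v)*(⅕) = 2*v/5)
((0 - 1)*(-3))*W(-9) = ((0 - 1)*(-3))*((⅖)*(-9)) = -1*(-3)*(-18/5) = 3*(-18/5) = -54/5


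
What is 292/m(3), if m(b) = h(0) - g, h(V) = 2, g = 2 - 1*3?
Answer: 292/3 ≈ 97.333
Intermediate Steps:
g = -1 (g = 2 - 3 = -1)
m(b) = 3 (m(b) = 2 - 1*(-1) = 2 + 1 = 3)
292/m(3) = 292/3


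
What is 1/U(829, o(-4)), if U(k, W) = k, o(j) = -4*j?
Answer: 1/829 ≈ 0.0012063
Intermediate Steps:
1/U(829, o(-4)) = 1/829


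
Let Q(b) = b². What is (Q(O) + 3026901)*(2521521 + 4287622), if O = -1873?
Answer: 44497953779290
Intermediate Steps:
(Q(O) + 3026901)*(2521521 + 4287622) = ((-1873)² + 3026901)*(2521521 + 4287622) = (3508129 + 3026901)*6809143 = 6535030*6809143 = 44497953779290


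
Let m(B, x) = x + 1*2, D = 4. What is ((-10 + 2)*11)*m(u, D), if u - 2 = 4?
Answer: -528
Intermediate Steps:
u = 6 (u = 2 + 4 = 6)
m(B, x) = 2 + x (m(B, x) = x + 2 = 2 + x)
((-10 + 2)*11)*m(u, D) = ((-10 + 2)*11)*(2 + 4) = -8*11*6 = -88*6 = -528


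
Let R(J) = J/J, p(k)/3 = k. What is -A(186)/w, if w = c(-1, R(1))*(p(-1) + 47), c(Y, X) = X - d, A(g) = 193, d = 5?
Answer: 193/176 ≈ 1.0966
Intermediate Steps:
p(k) = 3*k
R(J) = 1
c(Y, X) = -5 + X (c(Y, X) = X - 1*5 = X - 5 = -5 + X)
w = -176 (w = (-5 + 1)*(3*(-1) + 47) = -4*(-3 + 47) = -4*44 = -176)
-A(186)/w = -193/(-176) = -193*(-1)/176 = -1*(-193/176) = 193/176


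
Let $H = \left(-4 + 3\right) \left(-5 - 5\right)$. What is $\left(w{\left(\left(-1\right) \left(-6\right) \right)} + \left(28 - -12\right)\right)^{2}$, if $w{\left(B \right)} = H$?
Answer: $2500$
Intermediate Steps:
$H = 10$ ($H = \left(-1\right) \left(-10\right) = 10$)
$w{\left(B \right)} = 10$
$\left(w{\left(\left(-1\right) \left(-6\right) \right)} + \left(28 - -12\right)\right)^{2} = \left(10 + \left(28 - -12\right)\right)^{2} = \left(10 + \left(28 + 12\right)\right)^{2} = \left(10 + 40\right)^{2} = 50^{2} = 2500$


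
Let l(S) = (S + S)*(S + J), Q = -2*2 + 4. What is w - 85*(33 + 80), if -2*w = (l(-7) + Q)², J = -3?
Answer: -19405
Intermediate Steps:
Q = 0 (Q = -4 + 4 = 0)
l(S) = 2*S*(-3 + S) (l(S) = (S + S)*(S - 3) = (2*S)*(-3 + S) = 2*S*(-3 + S))
w = -9800 (w = -(2*(-7)*(-3 - 7) + 0)²/2 = -(2*(-7)*(-10) + 0)²/2 = -(140 + 0)²/2 = -½*140² = -½*19600 = -9800)
w - 85*(33 + 80) = -9800 - 85*(33 + 80) = -9800 - 85*113 = -9800 - 1*9605 = -9800 - 9605 = -19405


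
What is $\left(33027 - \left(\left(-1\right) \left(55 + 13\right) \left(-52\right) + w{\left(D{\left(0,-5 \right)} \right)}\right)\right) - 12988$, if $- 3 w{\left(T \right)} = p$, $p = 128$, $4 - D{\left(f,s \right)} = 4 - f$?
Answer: $\frac{49637}{3} \approx 16546.0$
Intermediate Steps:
$D{\left(f,s \right)} = f$ ($D{\left(f,s \right)} = 4 - \left(4 - f\right) = 4 + \left(-4 + f\right) = f$)
$w{\left(T \right)} = - \frac{128}{3}$ ($w{\left(T \right)} = \left(- \frac{1}{3}\right) 128 = - \frac{128}{3}$)
$\left(33027 - \left(\left(-1\right) \left(55 + 13\right) \left(-52\right) + w{\left(D{\left(0,-5 \right)} \right)}\right)\right) - 12988 = \left(33027 + \left(\left(55 + 13\right) \left(-52\right) - - \frac{128}{3}\right)\right) - 12988 = \left(33027 + \left(68 \left(-52\right) + \frac{128}{3}\right)\right) - 12988 = \left(33027 + \left(-3536 + \frac{128}{3}\right)\right) - 12988 = \left(33027 - \frac{10480}{3}\right) - 12988 = \frac{88601}{3} - 12988 = \frac{49637}{3}$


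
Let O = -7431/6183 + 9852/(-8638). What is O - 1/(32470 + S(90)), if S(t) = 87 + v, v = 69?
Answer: -680282175733/290419001334 ≈ -2.3424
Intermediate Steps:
S(t) = 156 (S(t) = 87 + 69 = 156)
O = -20850649/8901459 (O = -7431*1/6183 + 9852*(-1/8638) = -2477/2061 - 4926/4319 = -20850649/8901459 ≈ -2.3424)
O - 1/(32470 + S(90)) = -20850649/8901459 - 1/(32470 + 156) = -20850649/8901459 - 1/32626 = -680282175733/290419001334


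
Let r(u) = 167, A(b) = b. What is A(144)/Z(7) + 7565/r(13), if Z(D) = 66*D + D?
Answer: 3572033/78323 ≈ 45.606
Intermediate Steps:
Z(D) = 67*D
A(144)/Z(7) + 7565/r(13) = 144/((67*7)) + 7565/167 = 144/469 + 7565*(1/167) = 144*(1/469) + 7565/167 = 144/469 + 7565/167 = 3572033/78323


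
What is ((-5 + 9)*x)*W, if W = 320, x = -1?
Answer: -1280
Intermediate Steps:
((-5 + 9)*x)*W = ((-5 + 9)*(-1))*320 = (4*(-1))*320 = -4*320 = -1280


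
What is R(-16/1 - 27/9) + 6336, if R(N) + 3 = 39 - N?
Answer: 6391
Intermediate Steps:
R(N) = 36 - N (R(N) = -3 + (39 - N) = 36 - N)
R(-16/1 - 27/9) + 6336 = (36 - (-16/1 - 27/9)) + 6336 = (36 - (-16*1 - 27*⅑)) + 6336 = (36 - (-16 - 3)) + 6336 = (36 - 1*(-19)) + 6336 = (36 + 19) + 6336 = 55 + 6336 = 6391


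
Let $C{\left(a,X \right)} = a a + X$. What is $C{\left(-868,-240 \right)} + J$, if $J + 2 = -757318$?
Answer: $-4136$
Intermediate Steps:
$J = -757320$ ($J = -2 - 757318 = -757320$)
$C{\left(a,X \right)} = X + a^{2}$ ($C{\left(a,X \right)} = a^{2} + X = X + a^{2}$)
$C{\left(-868,-240 \right)} + J = \left(-240 + \left(-868\right)^{2}\right) - 757320 = \left(-240 + 753424\right) - 757320 = 753184 - 757320 = -4136$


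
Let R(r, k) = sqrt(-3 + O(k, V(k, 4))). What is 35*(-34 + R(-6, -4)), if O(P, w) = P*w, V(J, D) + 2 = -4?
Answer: -1190 + 35*sqrt(21) ≈ -1029.6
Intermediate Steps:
V(J, D) = -6 (V(J, D) = -2 - 4 = -6)
R(r, k) = sqrt(-3 - 6*k) (R(r, k) = sqrt(-3 + k*(-6)) = sqrt(-3 - 6*k))
35*(-34 + R(-6, -4)) = 35*(-34 + sqrt(-3 - 6*(-4))) = 35*(-34 + sqrt(-3 + 24)) = 35*(-34 + sqrt(21)) = -1190 + 35*sqrt(21)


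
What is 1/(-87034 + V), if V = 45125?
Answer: -1/41909 ≈ -2.3861e-5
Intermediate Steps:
1/(-87034 + V) = 1/(-87034 + 45125) = 1/(-41909) = -1/41909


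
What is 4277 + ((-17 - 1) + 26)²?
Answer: 4341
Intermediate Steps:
4277 + ((-17 - 1) + 26)² = 4277 + (-18 + 26)² = 4277 + 8² = 4277 + 64 = 4341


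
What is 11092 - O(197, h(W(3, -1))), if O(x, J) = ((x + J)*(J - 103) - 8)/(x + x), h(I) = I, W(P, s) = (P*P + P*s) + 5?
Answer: 2194696/197 ≈ 11141.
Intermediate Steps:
W(P, s) = 5 + P**2 + P*s (W(P, s) = (P**2 + P*s) + 5 = 5 + P**2 + P*s)
O(x, J) = (-8 + (-103 + J)*(J + x))/(2*x) (O(x, J) = ((J + x)*(-103 + J) - 8)/((2*x)) = ((-103 + J)*(J + x) - 8)*(1/(2*x)) = (-8 + (-103 + J)*(J + x))*(1/(2*x)) = (-8 + (-103 + J)*(J + x))/(2*x))
11092 - O(197, h(W(3, -1))) = 11092 - (-8 + (5 + 3**2 + 3*(-1))**2 - 103*(5 + 3**2 + 3*(-1)) + 197*(-103 + (5 + 3**2 + 3*(-1))))/(2*197) = 11092 - (-8 + (5 + 9 - 3)**2 - 103*(5 + 9 - 3) + 197*(-103 + (5 + 9 - 3)))/(2*197) = 11092 - (-8 + 11**2 - 103*11 + 197*(-103 + 11))/(2*197) = 11092 - (-8 + 121 - 1133 + 197*(-92))/(2*197) = 11092 - (-8 + 121 - 1133 - 18124)/(2*197) = 11092 - (-19144)/(2*197) = 11092 - 1*(-9572/197) = 11092 + 9572/197 = 2194696/197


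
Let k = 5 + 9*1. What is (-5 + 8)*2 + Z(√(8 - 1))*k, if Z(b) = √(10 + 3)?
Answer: 6 + 14*√13 ≈ 56.478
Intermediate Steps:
Z(b) = √13
k = 14 (k = 5 + 9 = 14)
(-5 + 8)*2 + Z(√(8 - 1))*k = (-5 + 8)*2 + √13*14 = 3*2 + 14*√13 = 6 + 14*√13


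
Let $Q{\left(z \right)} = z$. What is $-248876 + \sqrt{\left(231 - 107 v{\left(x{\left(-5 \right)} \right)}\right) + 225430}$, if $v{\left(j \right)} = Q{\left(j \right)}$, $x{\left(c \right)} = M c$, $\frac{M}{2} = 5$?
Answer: $-248876 + \sqrt{231011} \approx -2.484 \cdot 10^{5}$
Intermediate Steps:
$M = 10$ ($M = 2 \cdot 5 = 10$)
$x{\left(c \right)} = 10 c$
$v{\left(j \right)} = j$
$-248876 + \sqrt{\left(231 - 107 v{\left(x{\left(-5 \right)} \right)}\right) + 225430} = -248876 + \sqrt{\left(231 - 107 \cdot 10 \left(-5\right)\right) + 225430} = -248876 + \sqrt{\left(231 - -5350\right) + 225430} = -248876 + \sqrt{\left(231 + 5350\right) + 225430} = -248876 + \sqrt{5581 + 225430} = -248876 + \sqrt{231011}$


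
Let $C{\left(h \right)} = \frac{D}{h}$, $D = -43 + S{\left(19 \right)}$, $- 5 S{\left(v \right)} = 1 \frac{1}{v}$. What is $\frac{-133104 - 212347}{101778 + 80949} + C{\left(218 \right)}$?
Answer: $- \frac{3950456366}{1892138085} \approx -2.0878$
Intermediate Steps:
$S{\left(v \right)} = - \frac{1}{5 v}$ ($S{\left(v \right)} = - \frac{1 \frac{1}{v}}{5} = - \frac{1}{5 v}$)
$D = - \frac{4086}{95}$ ($D = -43 - \frac{1}{5 \cdot 19} = -43 - \frac{1}{95} = - \frac{4086}{95} \approx -43.01$)
$C{\left(h \right)} = - \frac{4086}{95 h}$
$\frac{-133104 - 212347}{101778 + 80949} + C{\left(218 \right)} = \frac{-133104 - 212347}{101778 + 80949} - \frac{4086}{95 \cdot 218} = - \frac{345451}{182727} - \frac{2043}{10355} = - \frac{3950456366}{1892138085}$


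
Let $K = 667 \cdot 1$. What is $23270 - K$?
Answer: $22603$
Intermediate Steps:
$K = 667$
$23270 - K = 23270 - 667 = 22603$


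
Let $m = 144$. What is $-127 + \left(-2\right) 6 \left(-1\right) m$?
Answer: $1601$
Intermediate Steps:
$-127 + \left(-2\right) 6 \left(-1\right) m = -127 + \left(-2\right) 6 \left(-1\right) 144 = -127 + \left(-12\right) \left(-1\right) 144 = -127 + 12 \cdot 144 = -127 + 1728 = 1601$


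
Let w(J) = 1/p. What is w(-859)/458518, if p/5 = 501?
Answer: 1/1148587590 ≈ 8.7063e-10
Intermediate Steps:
p = 2505 (p = 5*501 = 2505)
w(J) = 1/2505
w(-859)/458518 = (1/2505)/458518 = (1/2505)*(1/458518) = 1/1148587590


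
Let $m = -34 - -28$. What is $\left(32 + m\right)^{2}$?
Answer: $676$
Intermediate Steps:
$m = -6$ ($m = -34 + 28 = -6$)
$\left(32 + m\right)^{2} = \left(32 - 6\right)^{2} = 26^{2} = 676$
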